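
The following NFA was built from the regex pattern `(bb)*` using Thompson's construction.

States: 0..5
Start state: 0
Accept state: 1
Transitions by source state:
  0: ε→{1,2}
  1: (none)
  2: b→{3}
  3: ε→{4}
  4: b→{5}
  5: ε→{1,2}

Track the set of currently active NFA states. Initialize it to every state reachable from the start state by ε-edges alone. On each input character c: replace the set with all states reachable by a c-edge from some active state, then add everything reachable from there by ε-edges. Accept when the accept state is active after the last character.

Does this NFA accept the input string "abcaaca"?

initial (ε-close {0}): {0,1,2}
'a' @ 1: {}  — dead — no transitions
rest 'bcaaca' ignored (set empty)
end set {} — state 1 not in

Answer: REJECT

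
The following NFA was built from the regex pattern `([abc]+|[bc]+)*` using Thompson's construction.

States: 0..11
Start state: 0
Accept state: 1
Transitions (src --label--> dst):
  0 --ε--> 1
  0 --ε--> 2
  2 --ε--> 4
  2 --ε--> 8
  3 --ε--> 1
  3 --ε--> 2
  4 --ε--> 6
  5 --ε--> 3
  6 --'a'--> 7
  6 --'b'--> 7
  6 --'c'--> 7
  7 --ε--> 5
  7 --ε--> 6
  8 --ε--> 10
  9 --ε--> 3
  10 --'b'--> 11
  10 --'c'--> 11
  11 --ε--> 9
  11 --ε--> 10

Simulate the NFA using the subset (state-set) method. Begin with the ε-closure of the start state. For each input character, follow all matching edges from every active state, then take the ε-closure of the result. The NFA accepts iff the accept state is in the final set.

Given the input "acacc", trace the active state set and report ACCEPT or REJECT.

S₀ = ε-closure({0}) = {0,1,2,4,6,8,10}
'a' @ 1: {1,2,3,4,5,6,7,8,10}  ✓accept
'c' @ 2: {1,2,3,4,5,6,7,8,9,10,11}  ✓accept
'a' @ 3: {1,2,3,4,5,6,7,8,10}  ✓accept
'c' @ 4: {1,2,3,4,5,6,7,8,9,10,11}  ✓accept
'c' @ 5: {1,2,3,4,5,6,7,8,9,10,11}  ✓accept
final: {1,2,3,4,5,6,7,8,9,10,11}; accept 1 in set

Answer: ACCEPT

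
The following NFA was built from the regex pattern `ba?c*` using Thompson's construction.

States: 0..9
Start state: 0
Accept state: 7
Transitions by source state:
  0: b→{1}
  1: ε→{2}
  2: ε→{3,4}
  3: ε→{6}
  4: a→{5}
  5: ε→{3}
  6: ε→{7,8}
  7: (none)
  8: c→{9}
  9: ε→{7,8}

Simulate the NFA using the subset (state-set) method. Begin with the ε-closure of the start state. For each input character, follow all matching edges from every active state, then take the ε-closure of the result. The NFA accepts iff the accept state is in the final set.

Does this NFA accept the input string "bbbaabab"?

Answer: REJECT

Steps:
start: ε-closure({0}) = {0}
'b' @ 1: {1,2,3,4,6,7,8}  (accept∈set)
'b' @ 2: {}  — dead — no transitions
rest 'baabab' ignored (set empty)
final: {}; accept 7 not in set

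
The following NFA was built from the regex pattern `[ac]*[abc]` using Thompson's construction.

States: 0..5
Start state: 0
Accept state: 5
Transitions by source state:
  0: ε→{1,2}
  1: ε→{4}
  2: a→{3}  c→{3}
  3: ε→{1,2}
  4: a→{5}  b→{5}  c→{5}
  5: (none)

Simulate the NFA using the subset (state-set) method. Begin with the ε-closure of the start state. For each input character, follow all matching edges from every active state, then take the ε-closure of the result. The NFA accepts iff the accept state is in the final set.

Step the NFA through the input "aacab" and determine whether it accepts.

Answer: ACCEPT

Trace:
S₀ = ε-closure({0}) = {0,1,2,4}
'a' @ 1: {1,2,3,4,5}  [accepting]
'a' @ 2: {1,2,3,4,5}  [accepting]
'c' @ 3: {1,2,3,4,5}  [accepting]
'a' @ 4: {1,2,3,4,5}  [accepting]
'b' @ 5: {5}  [accepting]
final: {5}; accept 5 in set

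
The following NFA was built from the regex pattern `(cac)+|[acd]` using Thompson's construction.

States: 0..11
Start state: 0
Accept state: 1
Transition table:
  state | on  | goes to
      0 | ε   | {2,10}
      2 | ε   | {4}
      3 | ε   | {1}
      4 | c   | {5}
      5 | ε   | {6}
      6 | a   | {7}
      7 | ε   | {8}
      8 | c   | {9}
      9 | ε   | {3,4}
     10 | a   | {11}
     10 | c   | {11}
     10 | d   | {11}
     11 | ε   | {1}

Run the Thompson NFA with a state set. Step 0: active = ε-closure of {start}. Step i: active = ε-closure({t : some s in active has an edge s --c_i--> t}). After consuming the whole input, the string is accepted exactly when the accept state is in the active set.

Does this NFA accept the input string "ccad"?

initial (ε-close {0}): {0,2,4,10}
'c' @ 1: {1,5,6,11}  ✓accept
'c' @ 2: {}  — state set empty
rest 'ad' ignored (set empty)
after full input: {}  (accept=1 not in)

Answer: REJECT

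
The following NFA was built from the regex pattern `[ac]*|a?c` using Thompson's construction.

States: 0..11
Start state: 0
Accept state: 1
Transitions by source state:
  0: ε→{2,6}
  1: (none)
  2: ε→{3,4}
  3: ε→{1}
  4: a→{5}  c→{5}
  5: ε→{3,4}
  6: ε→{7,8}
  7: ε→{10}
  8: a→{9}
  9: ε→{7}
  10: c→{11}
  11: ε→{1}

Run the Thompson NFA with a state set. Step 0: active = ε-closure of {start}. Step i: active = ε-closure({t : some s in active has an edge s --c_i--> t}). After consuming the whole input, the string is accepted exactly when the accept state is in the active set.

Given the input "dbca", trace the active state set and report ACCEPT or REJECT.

Answer: REJECT

Derivation:
initial (ε-close {0}): {0,1,2,3,4,6,7,8,10}
'd' @ 1: {}  — state set empty
rest 'bca' ignored (set empty)
final: {}; accept 1 not in set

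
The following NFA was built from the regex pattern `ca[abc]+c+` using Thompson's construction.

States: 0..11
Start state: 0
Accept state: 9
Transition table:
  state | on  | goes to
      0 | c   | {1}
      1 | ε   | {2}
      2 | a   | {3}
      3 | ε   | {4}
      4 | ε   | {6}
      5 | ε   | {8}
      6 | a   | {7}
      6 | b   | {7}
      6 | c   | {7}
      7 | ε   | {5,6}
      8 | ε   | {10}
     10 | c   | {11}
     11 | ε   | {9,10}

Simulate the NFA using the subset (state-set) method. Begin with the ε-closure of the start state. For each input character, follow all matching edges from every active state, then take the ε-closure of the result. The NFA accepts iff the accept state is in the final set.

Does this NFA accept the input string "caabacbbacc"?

Answer: ACCEPT

Steps:
initial (ε-close {0}): {0}
'c' @ 1: {1,2}
'a' @ 2: {3,4,6}
'a' @ 3: {5,6,7,8,10}
'b' @ 4: {5,6,7,8,10}
'a' @ 5: {5,6,7,8,10}
'c' @ 6: {5,6,7,8,9,10,11}  (accept∈set)
'b' @ 7: {5,6,7,8,10}
'b' @ 8: {5,6,7,8,10}
'a' @ 9: {5,6,7,8,10}
'c' @ 10: {5,6,7,8,9,10,11}  (accept∈set)
'c' @ 11: {5,6,7,8,9,10,11}  (accept∈set)
after full input: {5,6,7,8,9,10,11}  (accept=9 in)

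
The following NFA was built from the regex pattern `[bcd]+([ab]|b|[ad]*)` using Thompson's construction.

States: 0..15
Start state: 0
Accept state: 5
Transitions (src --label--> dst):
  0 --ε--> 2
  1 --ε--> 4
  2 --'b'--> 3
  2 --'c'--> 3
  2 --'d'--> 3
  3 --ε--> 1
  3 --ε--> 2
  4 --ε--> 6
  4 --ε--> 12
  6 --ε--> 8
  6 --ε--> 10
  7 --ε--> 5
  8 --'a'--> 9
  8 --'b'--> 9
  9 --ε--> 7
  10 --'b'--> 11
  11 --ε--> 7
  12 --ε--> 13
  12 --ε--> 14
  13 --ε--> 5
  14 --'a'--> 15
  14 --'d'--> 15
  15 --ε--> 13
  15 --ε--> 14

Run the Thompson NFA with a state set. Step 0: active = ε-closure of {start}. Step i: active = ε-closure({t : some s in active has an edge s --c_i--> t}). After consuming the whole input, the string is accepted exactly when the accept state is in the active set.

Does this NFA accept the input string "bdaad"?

Answer: ACCEPT

Trace:
initial (ε-close {0}): {0,2}
'b' @ 1: {1,2,3,4,5,6,8,10,12,13,14}  [accepting]
'd' @ 2: {1,2,3,4,5,6,8,10,12,13,14,15}  [accepting]
'a' @ 3: {5,7,9,13,14,15}  [accepting]
'a' @ 4: {5,13,14,15}  [accepting]
'd' @ 5: {5,13,14,15}  [accepting]
after full input: {5,13,14,15}  (accept=5 in)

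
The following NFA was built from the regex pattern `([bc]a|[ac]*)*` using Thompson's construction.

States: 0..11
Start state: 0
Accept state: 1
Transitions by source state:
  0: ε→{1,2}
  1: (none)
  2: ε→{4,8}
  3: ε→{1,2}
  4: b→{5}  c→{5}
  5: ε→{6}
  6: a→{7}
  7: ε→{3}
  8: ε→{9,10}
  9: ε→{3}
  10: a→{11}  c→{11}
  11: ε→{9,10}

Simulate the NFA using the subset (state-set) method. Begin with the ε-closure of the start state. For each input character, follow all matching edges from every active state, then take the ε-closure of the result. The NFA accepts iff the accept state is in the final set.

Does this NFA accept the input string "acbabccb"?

Answer: REJECT

Steps:
start: ε-closure({0}) = {0,1,2,3,4,8,9,10}
'a' @ 1: {1,2,3,4,8,9,10,11}  [accepting]
'c' @ 2: {1,2,3,4,5,6,8,9,10,11}  [accepting]
'b' @ 3: {5,6}
'a' @ 4: {1,2,3,4,7,8,9,10}  [accepting]
'b' @ 5: {5,6}
'c' @ 6: {}  — dead — no transitions
rest 'cb' ignored (set empty)
after full input: {}  (accept=1 not in)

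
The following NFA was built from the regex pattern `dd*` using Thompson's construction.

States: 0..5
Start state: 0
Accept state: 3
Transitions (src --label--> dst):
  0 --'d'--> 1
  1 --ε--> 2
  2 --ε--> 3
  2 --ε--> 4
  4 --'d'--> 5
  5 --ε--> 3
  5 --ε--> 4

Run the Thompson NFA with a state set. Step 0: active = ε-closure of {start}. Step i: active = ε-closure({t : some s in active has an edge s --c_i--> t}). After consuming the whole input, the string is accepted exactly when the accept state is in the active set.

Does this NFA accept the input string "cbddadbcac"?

initial (ε-close {0}): {0}
'c' @ 1: {}  — no active states
rest 'bddadbcac' ignored (set empty)
final: {}; accept 3 not in set

Answer: REJECT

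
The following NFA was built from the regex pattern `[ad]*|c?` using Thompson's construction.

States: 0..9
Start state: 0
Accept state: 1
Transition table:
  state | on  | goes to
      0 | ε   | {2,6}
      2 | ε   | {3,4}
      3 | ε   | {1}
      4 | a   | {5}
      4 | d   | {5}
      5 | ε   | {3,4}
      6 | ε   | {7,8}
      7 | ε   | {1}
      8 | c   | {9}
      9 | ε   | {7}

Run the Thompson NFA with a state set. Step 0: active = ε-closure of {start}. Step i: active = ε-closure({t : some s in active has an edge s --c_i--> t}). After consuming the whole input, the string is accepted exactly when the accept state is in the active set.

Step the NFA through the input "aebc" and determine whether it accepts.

initial (ε-close {0}): {0,1,2,3,4,6,7,8}
'a' @ 1: {1,3,4,5}  [accepting]
'e' @ 2: {}  — no active states
rest 'bc' ignored (set empty)
after full input: {}  (accept=1 not in)

Answer: REJECT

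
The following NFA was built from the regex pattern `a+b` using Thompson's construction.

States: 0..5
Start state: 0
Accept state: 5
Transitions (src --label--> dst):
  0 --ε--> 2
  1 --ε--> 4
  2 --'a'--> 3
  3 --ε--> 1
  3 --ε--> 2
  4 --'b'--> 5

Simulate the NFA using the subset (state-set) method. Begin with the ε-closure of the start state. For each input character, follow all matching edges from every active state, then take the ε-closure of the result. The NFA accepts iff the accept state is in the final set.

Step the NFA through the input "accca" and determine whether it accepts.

Answer: REJECT

Steps:
start: ε-closure({0}) = {0,2}
'a' @ 1: {1,2,3,4}
'c' @ 2: {}  — state set empty
rest 'cca' ignored (set empty)
final: {}; accept 5 not in set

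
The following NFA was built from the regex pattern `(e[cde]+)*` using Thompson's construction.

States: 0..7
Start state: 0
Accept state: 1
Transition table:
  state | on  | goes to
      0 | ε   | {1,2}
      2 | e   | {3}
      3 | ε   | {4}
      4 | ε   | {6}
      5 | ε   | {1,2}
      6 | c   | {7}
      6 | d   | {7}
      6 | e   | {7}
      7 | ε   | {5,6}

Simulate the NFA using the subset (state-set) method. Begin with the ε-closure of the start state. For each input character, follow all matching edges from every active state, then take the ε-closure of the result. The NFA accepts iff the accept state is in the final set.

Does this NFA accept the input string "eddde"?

Answer: ACCEPT

Steps:
initial (ε-close {0}): {0,1,2}
'e' @ 1: {3,4,6}
'd' @ 2: {1,2,5,6,7}  [accepting]
'd' @ 3: {1,2,5,6,7}  [accepting]
'd' @ 4: {1,2,5,6,7}  [accepting]
'e' @ 5: {1,2,3,4,5,6,7}  [accepting]
after full input: {1,2,3,4,5,6,7}  (accept=1 in)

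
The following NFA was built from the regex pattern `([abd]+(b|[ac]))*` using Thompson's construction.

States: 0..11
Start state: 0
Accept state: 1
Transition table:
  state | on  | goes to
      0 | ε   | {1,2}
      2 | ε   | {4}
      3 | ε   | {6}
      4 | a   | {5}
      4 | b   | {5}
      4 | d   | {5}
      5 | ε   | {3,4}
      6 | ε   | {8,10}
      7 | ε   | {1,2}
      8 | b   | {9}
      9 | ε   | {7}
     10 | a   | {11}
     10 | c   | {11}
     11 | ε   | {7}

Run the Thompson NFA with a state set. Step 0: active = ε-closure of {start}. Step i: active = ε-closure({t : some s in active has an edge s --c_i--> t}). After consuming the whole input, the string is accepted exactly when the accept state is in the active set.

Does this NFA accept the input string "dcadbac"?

Answer: ACCEPT

Steps:
S₀ = ε-closure({0}) = {0,1,2,4}
'd' @ 1: {3,4,5,6,8,10}
'c' @ 2: {1,2,4,7,11}  ✓accept
'a' @ 3: {3,4,5,6,8,10}
'd' @ 4: {3,4,5,6,8,10}
'b' @ 5: {1,2,3,4,5,6,7,8,9,10}  ✓accept
'a' @ 6: {1,2,3,4,5,6,7,8,10,11}  ✓accept
'c' @ 7: {1,2,4,7,11}  ✓accept
final: {1,2,4,7,11}; accept 1 in set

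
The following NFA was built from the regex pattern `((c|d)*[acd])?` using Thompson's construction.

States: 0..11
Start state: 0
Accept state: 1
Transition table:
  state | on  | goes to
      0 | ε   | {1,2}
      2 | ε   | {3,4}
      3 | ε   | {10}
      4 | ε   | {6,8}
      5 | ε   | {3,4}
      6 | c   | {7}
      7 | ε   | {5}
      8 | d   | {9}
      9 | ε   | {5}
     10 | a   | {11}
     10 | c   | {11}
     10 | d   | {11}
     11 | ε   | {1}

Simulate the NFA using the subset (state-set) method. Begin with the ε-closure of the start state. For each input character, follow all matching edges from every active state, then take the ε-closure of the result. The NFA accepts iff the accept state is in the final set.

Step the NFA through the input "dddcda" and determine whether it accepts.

Answer: ACCEPT

Derivation:
initial (ε-close {0}): {0,1,2,3,4,6,8,10}
'd' @ 1: {1,3,4,5,6,8,9,10,11}  [accepting]
'd' @ 2: {1,3,4,5,6,8,9,10,11}  [accepting]
'd' @ 3: {1,3,4,5,6,8,9,10,11}  [accepting]
'c' @ 4: {1,3,4,5,6,7,8,10,11}  [accepting]
'd' @ 5: {1,3,4,5,6,8,9,10,11}  [accepting]
'a' @ 6: {1,11}  [accepting]
end set {1,11} — state 1 in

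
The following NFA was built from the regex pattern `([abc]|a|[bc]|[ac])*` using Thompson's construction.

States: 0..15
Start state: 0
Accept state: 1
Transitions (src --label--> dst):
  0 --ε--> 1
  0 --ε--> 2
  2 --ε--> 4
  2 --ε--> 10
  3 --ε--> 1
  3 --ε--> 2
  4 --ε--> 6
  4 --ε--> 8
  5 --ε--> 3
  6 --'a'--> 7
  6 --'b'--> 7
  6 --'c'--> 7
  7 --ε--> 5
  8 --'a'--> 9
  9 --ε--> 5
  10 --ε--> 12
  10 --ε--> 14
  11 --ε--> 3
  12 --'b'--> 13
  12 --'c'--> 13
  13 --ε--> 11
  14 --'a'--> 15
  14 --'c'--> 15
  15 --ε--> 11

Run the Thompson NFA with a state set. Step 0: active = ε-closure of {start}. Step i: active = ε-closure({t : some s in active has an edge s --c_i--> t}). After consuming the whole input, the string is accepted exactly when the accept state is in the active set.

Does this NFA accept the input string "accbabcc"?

S₀ = ε-closure({0}) = {0,1,2,4,6,8,10,12,14}
'a' @ 1: {1,2,3,4,5,6,7,8,9,10,11,12,14,15}  ✓accept
'c' @ 2: {1,2,3,4,5,6,7,8,10,11,12,13,14,15}  ✓accept
'c' @ 3: {1,2,3,4,5,6,7,8,10,11,12,13,14,15}  ✓accept
'b' @ 4: {1,2,3,4,5,6,7,8,10,11,12,13,14}  ✓accept
'a' @ 5: {1,2,3,4,5,6,7,8,9,10,11,12,14,15}  ✓accept
'b' @ 6: {1,2,3,4,5,6,7,8,10,11,12,13,14}  ✓accept
'c' @ 7: {1,2,3,4,5,6,7,8,10,11,12,13,14,15}  ✓accept
'c' @ 8: {1,2,3,4,5,6,7,8,10,11,12,13,14,15}  ✓accept
final: {1,2,3,4,5,6,7,8,10,11,12,13,14,15}; accept 1 in set

Answer: ACCEPT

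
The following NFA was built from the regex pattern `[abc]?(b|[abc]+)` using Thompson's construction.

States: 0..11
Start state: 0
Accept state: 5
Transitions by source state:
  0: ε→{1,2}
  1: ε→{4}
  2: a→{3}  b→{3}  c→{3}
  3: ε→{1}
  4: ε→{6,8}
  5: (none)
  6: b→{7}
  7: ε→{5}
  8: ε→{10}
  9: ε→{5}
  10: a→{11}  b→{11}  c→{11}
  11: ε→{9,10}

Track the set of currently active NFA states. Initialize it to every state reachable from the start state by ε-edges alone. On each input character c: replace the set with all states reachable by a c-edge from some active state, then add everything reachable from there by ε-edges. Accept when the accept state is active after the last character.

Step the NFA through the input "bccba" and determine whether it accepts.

Answer: ACCEPT

Trace:
S₀ = ε-closure({0}) = {0,1,2,4,6,8,10}
'b' @ 1: {1,3,4,5,6,7,8,9,10,11}  (accept∈set)
'c' @ 2: {5,9,10,11}  (accept∈set)
'c' @ 3: {5,9,10,11}  (accept∈set)
'b' @ 4: {5,9,10,11}  (accept∈set)
'a' @ 5: {5,9,10,11}  (accept∈set)
end set {5,9,10,11} — state 5 in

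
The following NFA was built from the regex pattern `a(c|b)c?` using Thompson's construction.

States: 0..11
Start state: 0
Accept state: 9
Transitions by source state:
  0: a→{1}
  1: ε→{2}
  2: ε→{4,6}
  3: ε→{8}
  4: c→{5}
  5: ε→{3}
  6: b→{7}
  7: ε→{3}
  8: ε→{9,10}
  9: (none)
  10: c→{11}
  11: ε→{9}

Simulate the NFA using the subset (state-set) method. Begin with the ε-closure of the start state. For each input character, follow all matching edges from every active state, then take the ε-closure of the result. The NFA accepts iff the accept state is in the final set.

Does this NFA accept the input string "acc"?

start: ε-closure({0}) = {0}
'a' @ 1: {1,2,4,6}
'c' @ 2: {3,5,8,9,10}  [accepting]
'c' @ 3: {9,11}  [accepting]
after full input: {9,11}  (accept=9 in)

Answer: ACCEPT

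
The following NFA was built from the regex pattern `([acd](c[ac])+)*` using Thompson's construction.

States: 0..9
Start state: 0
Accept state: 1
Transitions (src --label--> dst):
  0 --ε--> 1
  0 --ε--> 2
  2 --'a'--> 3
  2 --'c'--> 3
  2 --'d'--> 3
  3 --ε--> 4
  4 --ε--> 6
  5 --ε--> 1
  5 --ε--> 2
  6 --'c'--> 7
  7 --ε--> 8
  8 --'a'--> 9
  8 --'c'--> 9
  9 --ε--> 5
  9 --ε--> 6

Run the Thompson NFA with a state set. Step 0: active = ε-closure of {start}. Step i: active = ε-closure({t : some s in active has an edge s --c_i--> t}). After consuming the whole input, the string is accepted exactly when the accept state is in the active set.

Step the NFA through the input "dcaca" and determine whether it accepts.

Answer: ACCEPT

Steps:
initial (ε-close {0}): {0,1,2}
'd' @ 1: {3,4,6}
'c' @ 2: {7,8}
'a' @ 3: {1,2,5,6,9}  (accept∈set)
'c' @ 4: {3,4,6,7,8}
'a' @ 5: {1,2,5,6,9}  (accept∈set)
end set {1,2,5,6,9} — state 1 in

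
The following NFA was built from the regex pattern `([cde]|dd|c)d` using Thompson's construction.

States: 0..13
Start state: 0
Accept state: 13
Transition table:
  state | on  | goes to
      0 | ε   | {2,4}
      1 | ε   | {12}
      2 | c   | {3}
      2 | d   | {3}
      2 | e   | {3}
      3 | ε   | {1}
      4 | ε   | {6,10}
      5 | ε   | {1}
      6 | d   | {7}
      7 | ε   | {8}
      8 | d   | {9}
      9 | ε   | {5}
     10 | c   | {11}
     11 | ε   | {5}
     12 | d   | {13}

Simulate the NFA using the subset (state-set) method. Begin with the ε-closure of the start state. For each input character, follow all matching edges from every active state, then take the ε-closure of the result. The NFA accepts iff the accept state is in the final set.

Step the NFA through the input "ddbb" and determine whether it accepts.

Answer: REJECT

Trace:
S₀ = ε-closure({0}) = {0,2,4,6,10}
'd' @ 1: {1,3,7,8,12}
'd' @ 2: {1,5,9,12,13}  ✓accept
'b' @ 3: {}  — no active states
rest 'b' ignored (set empty)
after full input: {}  (accept=13 not in)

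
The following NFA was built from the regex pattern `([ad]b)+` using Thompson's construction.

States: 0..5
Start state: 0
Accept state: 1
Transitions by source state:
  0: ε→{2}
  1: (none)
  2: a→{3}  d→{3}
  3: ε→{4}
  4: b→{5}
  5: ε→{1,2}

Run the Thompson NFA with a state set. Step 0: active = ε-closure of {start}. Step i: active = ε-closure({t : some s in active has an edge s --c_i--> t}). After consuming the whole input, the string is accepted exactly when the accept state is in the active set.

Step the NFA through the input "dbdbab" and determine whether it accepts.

start: ε-closure({0}) = {0,2}
'd' @ 1: {3,4}
'b' @ 2: {1,2,5}  (accept∈set)
'd' @ 3: {3,4}
'b' @ 4: {1,2,5}  (accept∈set)
'a' @ 5: {3,4}
'b' @ 6: {1,2,5}  (accept∈set)
end set {1,2,5} — state 1 in

Answer: ACCEPT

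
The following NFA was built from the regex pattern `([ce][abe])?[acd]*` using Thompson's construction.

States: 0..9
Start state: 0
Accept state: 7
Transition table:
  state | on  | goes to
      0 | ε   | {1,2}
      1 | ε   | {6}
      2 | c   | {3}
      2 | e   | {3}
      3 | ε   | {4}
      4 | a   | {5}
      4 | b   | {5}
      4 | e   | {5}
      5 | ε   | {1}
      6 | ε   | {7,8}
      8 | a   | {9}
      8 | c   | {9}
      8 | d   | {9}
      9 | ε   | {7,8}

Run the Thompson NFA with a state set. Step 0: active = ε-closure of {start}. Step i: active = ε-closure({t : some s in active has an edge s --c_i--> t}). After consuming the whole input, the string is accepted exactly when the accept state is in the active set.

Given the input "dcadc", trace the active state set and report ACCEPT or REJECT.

S₀ = ε-closure({0}) = {0,1,2,6,7,8}
'd' @ 1: {7,8,9}  ✓accept
'c' @ 2: {7,8,9}  ✓accept
'a' @ 3: {7,8,9}  ✓accept
'd' @ 4: {7,8,9}  ✓accept
'c' @ 5: {7,8,9}  ✓accept
end set {7,8,9} — state 7 in

Answer: ACCEPT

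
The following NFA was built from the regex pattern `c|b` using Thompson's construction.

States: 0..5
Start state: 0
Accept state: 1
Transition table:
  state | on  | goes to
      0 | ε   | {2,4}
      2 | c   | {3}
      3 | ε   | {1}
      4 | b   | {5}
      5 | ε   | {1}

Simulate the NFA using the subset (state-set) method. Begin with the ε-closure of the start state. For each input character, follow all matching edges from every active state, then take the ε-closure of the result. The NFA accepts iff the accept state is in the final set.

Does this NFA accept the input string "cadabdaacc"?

Answer: REJECT

Derivation:
initial (ε-close {0}): {0,2,4}
'c' @ 1: {1,3}  ✓accept
'a' @ 2: {}  — no active states
rest 'dabdaacc' ignored (set empty)
end set {} — state 1 not in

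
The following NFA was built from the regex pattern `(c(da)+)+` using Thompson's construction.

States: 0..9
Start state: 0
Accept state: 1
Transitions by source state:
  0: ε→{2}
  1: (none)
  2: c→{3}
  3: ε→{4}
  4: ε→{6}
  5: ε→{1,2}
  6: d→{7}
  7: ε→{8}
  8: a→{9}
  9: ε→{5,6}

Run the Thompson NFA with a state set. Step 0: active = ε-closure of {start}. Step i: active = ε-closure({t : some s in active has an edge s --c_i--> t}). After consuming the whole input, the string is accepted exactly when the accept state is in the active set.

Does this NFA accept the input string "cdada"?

S₀ = ε-closure({0}) = {0,2}
'c' @ 1: {3,4,6}
'd' @ 2: {7,8}
'a' @ 3: {1,2,5,6,9}  [accepting]
'd' @ 4: {7,8}
'a' @ 5: {1,2,5,6,9}  [accepting]
final: {1,2,5,6,9}; accept 1 in set

Answer: ACCEPT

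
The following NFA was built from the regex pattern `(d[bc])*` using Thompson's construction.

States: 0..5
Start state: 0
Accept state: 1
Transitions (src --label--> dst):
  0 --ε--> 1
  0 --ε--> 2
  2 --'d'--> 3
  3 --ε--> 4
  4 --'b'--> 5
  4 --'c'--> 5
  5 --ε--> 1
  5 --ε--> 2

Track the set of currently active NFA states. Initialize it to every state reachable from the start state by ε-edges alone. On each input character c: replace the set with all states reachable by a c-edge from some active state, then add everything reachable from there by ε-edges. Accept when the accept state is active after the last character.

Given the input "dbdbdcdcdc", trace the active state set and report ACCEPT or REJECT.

S₀ = ε-closure({0}) = {0,1,2}
'd' @ 1: {3,4}
'b' @ 2: {1,2,5}  [accepting]
'd' @ 3: {3,4}
'b' @ 4: {1,2,5}  [accepting]
'd' @ 5: {3,4}
'c' @ 6: {1,2,5}  [accepting]
'd' @ 7: {3,4}
'c' @ 8: {1,2,5}  [accepting]
'd' @ 9: {3,4}
'c' @ 10: {1,2,5}  [accepting]
after full input: {1,2,5}  (accept=1 in)

Answer: ACCEPT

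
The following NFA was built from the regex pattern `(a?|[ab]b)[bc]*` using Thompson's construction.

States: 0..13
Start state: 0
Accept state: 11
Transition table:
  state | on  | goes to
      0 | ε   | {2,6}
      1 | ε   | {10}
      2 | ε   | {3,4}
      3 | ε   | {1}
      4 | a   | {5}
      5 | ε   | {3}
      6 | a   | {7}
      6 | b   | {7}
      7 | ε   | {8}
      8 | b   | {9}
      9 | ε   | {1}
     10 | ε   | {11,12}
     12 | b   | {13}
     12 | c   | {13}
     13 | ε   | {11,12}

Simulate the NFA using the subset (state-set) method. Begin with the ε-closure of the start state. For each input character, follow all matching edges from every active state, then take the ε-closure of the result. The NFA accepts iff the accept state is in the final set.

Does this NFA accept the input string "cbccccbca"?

Answer: REJECT

Trace:
initial (ε-close {0}): {0,1,2,3,4,6,10,11,12}
'c' @ 1: {11,12,13}  (accept∈set)
'b' @ 2: {11,12,13}  (accept∈set)
'c' @ 3: {11,12,13}  (accept∈set)
'c' @ 4: {11,12,13}  (accept∈set)
'c' @ 5: {11,12,13}  (accept∈set)
'c' @ 6: {11,12,13}  (accept∈set)
'b' @ 7: {11,12,13}  (accept∈set)
'c' @ 8: {11,12,13}  (accept∈set)
'a' @ 9: {}  — no active states
end set {} — state 11 not in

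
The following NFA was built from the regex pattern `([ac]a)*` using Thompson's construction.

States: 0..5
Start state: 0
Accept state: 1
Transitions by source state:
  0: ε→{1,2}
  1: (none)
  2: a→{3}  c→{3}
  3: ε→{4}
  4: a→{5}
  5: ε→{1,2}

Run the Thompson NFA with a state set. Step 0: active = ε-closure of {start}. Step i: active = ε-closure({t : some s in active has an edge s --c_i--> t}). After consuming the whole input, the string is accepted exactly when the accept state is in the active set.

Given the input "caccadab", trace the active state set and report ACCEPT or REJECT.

S₀ = ε-closure({0}) = {0,1,2}
'c' @ 1: {3,4}
'a' @ 2: {1,2,5}  [accepting]
'c' @ 3: {3,4}
'c' @ 4: {}  — no active states
rest 'adab' ignored (set empty)
final: {}; accept 1 not in set

Answer: REJECT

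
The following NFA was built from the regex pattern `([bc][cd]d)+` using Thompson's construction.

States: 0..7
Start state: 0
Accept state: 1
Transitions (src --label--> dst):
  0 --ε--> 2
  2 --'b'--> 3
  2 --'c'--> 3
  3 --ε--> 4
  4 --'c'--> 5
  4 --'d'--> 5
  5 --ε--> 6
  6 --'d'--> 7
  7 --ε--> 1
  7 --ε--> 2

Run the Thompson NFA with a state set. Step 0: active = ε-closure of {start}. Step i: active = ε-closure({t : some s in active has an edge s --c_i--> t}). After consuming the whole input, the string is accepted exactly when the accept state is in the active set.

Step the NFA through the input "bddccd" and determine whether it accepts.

initial (ε-close {0}): {0,2}
'b' @ 1: {3,4}
'd' @ 2: {5,6}
'd' @ 3: {1,2,7}  [accepting]
'c' @ 4: {3,4}
'c' @ 5: {5,6}
'd' @ 6: {1,2,7}  [accepting]
final: {1,2,7}; accept 1 in set

Answer: ACCEPT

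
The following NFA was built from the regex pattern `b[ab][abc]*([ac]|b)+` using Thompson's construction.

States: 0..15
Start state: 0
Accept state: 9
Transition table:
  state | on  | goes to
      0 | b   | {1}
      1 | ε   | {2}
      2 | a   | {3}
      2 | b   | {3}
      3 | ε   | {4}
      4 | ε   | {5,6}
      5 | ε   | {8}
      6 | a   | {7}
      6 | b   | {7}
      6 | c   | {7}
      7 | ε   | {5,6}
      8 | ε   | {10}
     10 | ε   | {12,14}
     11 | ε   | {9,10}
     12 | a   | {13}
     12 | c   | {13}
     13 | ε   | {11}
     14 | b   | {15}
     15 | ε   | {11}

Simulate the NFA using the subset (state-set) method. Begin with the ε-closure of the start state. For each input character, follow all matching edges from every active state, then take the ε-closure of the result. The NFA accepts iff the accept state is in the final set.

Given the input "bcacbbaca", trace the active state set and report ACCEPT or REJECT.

Answer: REJECT

Trace:
initial (ε-close {0}): {0}
'b' @ 1: {1,2}
'c' @ 2: {}  — no active states
rest 'acbbaca' ignored (set empty)
after full input: {}  (accept=9 not in)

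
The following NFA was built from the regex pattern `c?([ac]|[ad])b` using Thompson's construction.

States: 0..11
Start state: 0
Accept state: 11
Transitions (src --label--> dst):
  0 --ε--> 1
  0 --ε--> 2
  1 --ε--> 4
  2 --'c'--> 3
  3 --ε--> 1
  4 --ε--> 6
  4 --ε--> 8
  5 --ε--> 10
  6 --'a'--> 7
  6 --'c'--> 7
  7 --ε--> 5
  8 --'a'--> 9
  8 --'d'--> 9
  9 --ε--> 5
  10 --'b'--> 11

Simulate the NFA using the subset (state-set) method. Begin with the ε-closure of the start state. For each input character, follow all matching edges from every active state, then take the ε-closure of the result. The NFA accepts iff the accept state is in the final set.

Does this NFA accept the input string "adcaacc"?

S₀ = ε-closure({0}) = {0,1,2,4,6,8}
'a' @ 1: {5,7,9,10}
'd' @ 2: {}  — no active states
rest 'caacc' ignored (set empty)
after full input: {}  (accept=11 not in)

Answer: REJECT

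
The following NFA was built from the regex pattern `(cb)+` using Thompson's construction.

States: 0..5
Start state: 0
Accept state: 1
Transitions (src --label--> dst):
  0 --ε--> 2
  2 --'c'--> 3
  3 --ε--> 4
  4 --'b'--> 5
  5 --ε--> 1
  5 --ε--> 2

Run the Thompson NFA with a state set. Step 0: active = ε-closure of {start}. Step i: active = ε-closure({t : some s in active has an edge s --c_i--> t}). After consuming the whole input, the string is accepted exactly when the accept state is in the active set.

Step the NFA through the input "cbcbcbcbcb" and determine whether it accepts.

initial (ε-close {0}): {0,2}
'c' @ 1: {3,4}
'b' @ 2: {1,2,5}  (accept∈set)
'c' @ 3: {3,4}
'b' @ 4: {1,2,5}  (accept∈set)
'c' @ 5: {3,4}
'b' @ 6: {1,2,5}  (accept∈set)
'c' @ 7: {3,4}
'b' @ 8: {1,2,5}  (accept∈set)
'c' @ 9: {3,4}
'b' @ 10: {1,2,5}  (accept∈set)
after full input: {1,2,5}  (accept=1 in)

Answer: ACCEPT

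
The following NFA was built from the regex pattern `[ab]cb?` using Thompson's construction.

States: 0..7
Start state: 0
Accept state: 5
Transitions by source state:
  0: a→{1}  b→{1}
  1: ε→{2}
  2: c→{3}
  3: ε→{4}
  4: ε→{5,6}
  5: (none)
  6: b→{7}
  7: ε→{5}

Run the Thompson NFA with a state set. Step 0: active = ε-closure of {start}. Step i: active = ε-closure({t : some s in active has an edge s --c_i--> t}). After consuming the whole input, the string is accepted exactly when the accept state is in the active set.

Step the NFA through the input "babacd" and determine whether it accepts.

initial (ε-close {0}): {0}
'b' @ 1: {1,2}
'a' @ 2: {}  — dead — no transitions
rest 'bacd' ignored (set empty)
end set {} — state 5 not in

Answer: REJECT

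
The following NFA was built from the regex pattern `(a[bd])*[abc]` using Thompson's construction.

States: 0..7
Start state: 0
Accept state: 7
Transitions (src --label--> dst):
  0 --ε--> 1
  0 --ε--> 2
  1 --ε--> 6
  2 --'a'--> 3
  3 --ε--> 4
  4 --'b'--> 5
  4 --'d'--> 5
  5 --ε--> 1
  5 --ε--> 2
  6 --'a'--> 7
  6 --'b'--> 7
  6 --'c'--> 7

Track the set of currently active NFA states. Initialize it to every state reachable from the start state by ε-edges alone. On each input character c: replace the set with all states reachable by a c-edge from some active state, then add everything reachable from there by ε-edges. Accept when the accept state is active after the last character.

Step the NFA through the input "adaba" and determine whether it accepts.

S₀ = ε-closure({0}) = {0,1,2,6}
'a' @ 1: {3,4,7}  (accept∈set)
'd' @ 2: {1,2,5,6}
'a' @ 3: {3,4,7}  (accept∈set)
'b' @ 4: {1,2,5,6}
'a' @ 5: {3,4,7}  (accept∈set)
final: {3,4,7}; accept 7 in set

Answer: ACCEPT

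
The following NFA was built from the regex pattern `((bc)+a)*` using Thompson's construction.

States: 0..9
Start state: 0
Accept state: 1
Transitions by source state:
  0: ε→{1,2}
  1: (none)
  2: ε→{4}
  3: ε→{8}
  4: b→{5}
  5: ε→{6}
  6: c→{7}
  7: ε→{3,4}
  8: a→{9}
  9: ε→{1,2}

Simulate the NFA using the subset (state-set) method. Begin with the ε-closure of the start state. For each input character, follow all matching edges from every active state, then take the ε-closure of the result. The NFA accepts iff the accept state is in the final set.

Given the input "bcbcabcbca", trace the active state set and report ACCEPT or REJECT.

S₀ = ε-closure({0}) = {0,1,2,4}
'b' @ 1: {5,6}
'c' @ 2: {3,4,7,8}
'b' @ 3: {5,6}
'c' @ 4: {3,4,7,8}
'a' @ 5: {1,2,4,9}  (accept∈set)
'b' @ 6: {5,6}
'c' @ 7: {3,4,7,8}
'b' @ 8: {5,6}
'c' @ 9: {3,4,7,8}
'a' @ 10: {1,2,4,9}  (accept∈set)
after full input: {1,2,4,9}  (accept=1 in)

Answer: ACCEPT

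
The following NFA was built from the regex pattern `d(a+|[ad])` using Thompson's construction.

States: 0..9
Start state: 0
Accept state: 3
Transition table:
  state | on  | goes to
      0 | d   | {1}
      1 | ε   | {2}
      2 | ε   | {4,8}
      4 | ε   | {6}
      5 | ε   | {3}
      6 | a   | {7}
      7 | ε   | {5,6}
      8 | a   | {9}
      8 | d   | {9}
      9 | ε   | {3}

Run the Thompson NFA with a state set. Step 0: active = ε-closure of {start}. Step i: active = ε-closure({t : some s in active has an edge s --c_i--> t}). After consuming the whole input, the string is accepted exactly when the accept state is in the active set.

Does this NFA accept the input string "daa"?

Answer: ACCEPT

Steps:
S₀ = ε-closure({0}) = {0}
'd' @ 1: {1,2,4,6,8}
'a' @ 2: {3,5,6,7,9}  ✓accept
'a' @ 3: {3,5,6,7}  ✓accept
final: {3,5,6,7}; accept 3 in set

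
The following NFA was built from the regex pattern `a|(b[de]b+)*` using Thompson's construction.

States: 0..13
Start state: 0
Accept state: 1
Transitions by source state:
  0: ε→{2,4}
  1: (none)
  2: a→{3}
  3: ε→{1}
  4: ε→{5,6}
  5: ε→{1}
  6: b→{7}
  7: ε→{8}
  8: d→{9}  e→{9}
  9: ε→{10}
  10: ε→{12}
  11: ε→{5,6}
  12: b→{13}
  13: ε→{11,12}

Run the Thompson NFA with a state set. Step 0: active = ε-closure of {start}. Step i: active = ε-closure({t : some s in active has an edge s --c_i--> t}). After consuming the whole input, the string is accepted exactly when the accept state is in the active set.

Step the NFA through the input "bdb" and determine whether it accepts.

S₀ = ε-closure({0}) = {0,1,2,4,5,6}
'b' @ 1: {7,8}
'd' @ 2: {9,10,12}
'b' @ 3: {1,5,6,11,12,13}  (accept∈set)
after full input: {1,5,6,11,12,13}  (accept=1 in)

Answer: ACCEPT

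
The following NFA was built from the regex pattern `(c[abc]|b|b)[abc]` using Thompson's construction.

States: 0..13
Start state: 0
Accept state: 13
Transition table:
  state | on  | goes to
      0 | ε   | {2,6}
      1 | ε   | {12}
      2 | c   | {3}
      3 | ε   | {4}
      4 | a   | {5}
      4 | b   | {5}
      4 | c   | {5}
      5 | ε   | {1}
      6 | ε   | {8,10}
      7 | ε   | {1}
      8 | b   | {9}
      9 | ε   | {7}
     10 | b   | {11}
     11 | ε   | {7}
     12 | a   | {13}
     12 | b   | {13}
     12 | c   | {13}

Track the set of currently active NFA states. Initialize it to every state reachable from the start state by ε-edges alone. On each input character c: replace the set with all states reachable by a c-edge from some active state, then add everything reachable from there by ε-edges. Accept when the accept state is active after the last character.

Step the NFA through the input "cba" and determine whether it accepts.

initial (ε-close {0}): {0,2,6,8,10}
'c' @ 1: {3,4}
'b' @ 2: {1,5,12}
'a' @ 3: {13}  (accept∈set)
final: {13}; accept 13 in set

Answer: ACCEPT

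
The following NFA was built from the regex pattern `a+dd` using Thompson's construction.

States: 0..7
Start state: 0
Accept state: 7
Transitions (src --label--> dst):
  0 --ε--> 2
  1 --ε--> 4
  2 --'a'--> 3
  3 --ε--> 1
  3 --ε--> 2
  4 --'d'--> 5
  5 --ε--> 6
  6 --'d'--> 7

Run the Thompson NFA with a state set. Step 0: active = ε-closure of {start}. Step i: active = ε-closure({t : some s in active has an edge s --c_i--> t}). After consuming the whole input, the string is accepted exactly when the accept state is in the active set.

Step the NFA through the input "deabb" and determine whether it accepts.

Answer: REJECT

Trace:
start: ε-closure({0}) = {0,2}
'd' @ 1: {}  — dead — no transitions
rest 'eabb' ignored (set empty)
after full input: {}  (accept=7 not in)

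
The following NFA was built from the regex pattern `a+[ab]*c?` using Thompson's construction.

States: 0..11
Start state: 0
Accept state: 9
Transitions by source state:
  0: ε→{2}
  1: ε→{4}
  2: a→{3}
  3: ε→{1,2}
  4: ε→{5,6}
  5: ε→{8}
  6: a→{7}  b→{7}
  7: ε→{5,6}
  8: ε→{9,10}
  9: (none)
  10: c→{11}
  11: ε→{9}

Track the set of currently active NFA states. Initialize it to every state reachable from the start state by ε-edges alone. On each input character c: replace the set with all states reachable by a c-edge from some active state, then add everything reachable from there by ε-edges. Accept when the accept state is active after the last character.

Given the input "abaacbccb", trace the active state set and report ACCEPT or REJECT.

Answer: REJECT

Derivation:
start: ε-closure({0}) = {0,2}
'a' @ 1: {1,2,3,4,5,6,8,9,10}  ✓accept
'b' @ 2: {5,6,7,8,9,10}  ✓accept
'a' @ 3: {5,6,7,8,9,10}  ✓accept
'a' @ 4: {5,6,7,8,9,10}  ✓accept
'c' @ 5: {9,11}  ✓accept
'b' @ 6: {}  — no active states
rest 'ccb' ignored (set empty)
after full input: {}  (accept=9 not in)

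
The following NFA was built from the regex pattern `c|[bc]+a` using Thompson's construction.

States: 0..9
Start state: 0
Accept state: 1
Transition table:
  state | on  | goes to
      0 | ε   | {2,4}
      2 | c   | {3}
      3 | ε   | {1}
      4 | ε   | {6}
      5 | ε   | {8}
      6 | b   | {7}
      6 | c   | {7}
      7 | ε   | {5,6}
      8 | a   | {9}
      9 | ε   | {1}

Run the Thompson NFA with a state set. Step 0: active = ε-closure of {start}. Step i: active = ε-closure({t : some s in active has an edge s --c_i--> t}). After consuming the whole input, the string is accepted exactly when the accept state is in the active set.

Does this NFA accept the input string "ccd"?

Answer: REJECT

Trace:
initial (ε-close {0}): {0,2,4,6}
'c' @ 1: {1,3,5,6,7,8}  [accepting]
'c' @ 2: {5,6,7,8}
'd' @ 3: {}  — dead — no transitions
final: {}; accept 1 not in set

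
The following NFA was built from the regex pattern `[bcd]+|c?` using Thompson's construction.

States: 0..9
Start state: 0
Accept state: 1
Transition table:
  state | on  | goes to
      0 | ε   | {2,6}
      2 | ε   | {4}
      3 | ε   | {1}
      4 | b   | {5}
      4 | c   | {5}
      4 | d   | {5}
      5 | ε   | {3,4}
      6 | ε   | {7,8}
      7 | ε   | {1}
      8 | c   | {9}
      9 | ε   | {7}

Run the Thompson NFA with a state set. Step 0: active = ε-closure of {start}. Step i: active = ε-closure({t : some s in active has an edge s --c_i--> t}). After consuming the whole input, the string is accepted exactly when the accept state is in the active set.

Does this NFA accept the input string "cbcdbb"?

S₀ = ε-closure({0}) = {0,1,2,4,6,7,8}
'c' @ 1: {1,3,4,5,7,9}  ✓accept
'b' @ 2: {1,3,4,5}  ✓accept
'c' @ 3: {1,3,4,5}  ✓accept
'd' @ 4: {1,3,4,5}  ✓accept
'b' @ 5: {1,3,4,5}  ✓accept
'b' @ 6: {1,3,4,5}  ✓accept
end set {1,3,4,5} — state 1 in

Answer: ACCEPT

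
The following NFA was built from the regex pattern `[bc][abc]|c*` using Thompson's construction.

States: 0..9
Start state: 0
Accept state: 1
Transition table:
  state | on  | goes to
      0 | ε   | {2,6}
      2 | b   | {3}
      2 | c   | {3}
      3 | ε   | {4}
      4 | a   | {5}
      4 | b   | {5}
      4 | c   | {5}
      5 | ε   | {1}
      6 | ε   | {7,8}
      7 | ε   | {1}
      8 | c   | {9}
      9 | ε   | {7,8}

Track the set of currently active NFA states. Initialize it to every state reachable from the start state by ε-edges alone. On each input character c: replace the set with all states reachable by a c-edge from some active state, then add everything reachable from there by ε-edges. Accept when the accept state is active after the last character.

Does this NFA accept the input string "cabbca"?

initial (ε-close {0}): {0,1,2,6,7,8}
'c' @ 1: {1,3,4,7,8,9}  (accept∈set)
'a' @ 2: {1,5}  (accept∈set)
'b' @ 3: {}  — dead — no transitions
rest 'bca' ignored (set empty)
final: {}; accept 1 not in set

Answer: REJECT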